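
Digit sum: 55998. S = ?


5 + 5 + 9 + 9 + 8 = 36


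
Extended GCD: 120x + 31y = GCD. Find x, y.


Tabular extended Euclidean (each row: r = 120*s + 31*t):
r=120, s=1, t=0
r=31, s=0, t=1
q=3: r=27, s=1, t=-3   [120*(1) + 31*(-3) = 27]
q=1: r=4, s=-1, t=4   [120*(-1) + 31*(4) = 4]
q=6: r=3, s=7, t=-27   [120*(7) + 31*(-27) = 3]
q=1: r=1, s=-8, t=31   [120*(-8) + 31*(31) = 1]
q=3: r=0, s=31, t=-120   [120*(31) + 31*(-120) = 0]
GCD = 1; from the row with r=1: x=-8, y=31
Check: 120*(-8) + 31*(31) = -960 + 961 = 1

GCD = 1, x = -8, y = 31


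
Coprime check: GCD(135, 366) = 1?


Euclidean algorithm:
366 = 2 * 135 + 96
135 = 1 * 96 + 39
96 = 2 * 39 + 18
39 = 2 * 18 + 3
18 = 6 * 3 + 0
GCD(135, 366) = 3

No, not coprime (GCD = 3)


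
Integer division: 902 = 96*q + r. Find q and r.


902 = 96 * 9 + 38
Check: 864 + 38 = 902

q = 9, r = 38


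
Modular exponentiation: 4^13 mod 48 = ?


4^1 mod 48 = 4
4^2 mod 48 = 16
4^3 mod 48 = 16
4^4 mod 48 = 16
4^5 mod 48 = 16
4^6 mod 48 = 16
4^7 mod 48 = 16
4^8 mod 48 = 16
4^9 mod 48 = 16
4^10 mod 48 = 16
4^11 mod 48 = 16
4^12 mod 48 = 16
4^13 mod 48 = 16


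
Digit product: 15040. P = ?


1 × 5 × 0 × 4 × 0 = 0


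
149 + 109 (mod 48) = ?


149 + 109 = 258
258 mod 48 = 18


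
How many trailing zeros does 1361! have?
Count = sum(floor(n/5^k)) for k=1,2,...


floor(1361/5) = 272
floor(1361/25) = 54
floor(1361/125) = 10
floor(1361/625) = 2
Total = 338

338 trailing zeros


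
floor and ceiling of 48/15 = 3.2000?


48/15 = 3.2000
floor = 3
ceil = 4

floor = 3, ceil = 4


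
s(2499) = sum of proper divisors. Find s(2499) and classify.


Proper divisors: 1, 3, 7, 17, 21, 49, 51, 119, 147, 357, 833
Sum = 1 + 3 + 7 + 17 + 21 + 49 + 51 + 119 + 147 + 357 + 833 = 1605
1605 < 2499 → deficient

s(2499) = 1605 (deficient)


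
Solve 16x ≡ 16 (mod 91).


GCD(16, 91) = 1, unique solution
a^(-1) mod 91 = 74
x = 74 * 16 mod 91 = 1

x ≡ 1 (mod 91)


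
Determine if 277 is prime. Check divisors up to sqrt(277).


Check divisors up to sqrt(277) = 16.6433
No divisors found.
277 is prime.

Yes, 277 is prime


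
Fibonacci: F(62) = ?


Sequence: 1, 1, 2, 3, 5, 8, 13, 21, 34, 55, 89, 144, 233, 377, 610, 987, 1597, 2584, 4181, 6765, 10946, 17711, 28657, 46368, 75025, 121393, 196418, 317811, 514229, 832040, 1346269, 2178309, 3524578, 5702887, 9227465, 14930352, 24157817, 39088169, 63245986, 102334155, 165580141, 267914296, 433494437, 701408733, 1134903170, 1836311903, 2971215073, 4807526976, 7778742049, 12586269025, 20365011074, 32951280099, 53316291173, 86267571272, 139583862445, 225851433717, 365435296162, 591286729879, 956722026041, 1548008755920, 2504730781961, 4052739537881
F(62) = 4052739537881


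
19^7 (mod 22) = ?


19^1 mod 22 = 19
19^2 mod 22 = 9
19^3 mod 22 = 17
19^4 mod 22 = 15
19^5 mod 22 = 21
19^6 mod 22 = 3
19^7 mod 22 = 13


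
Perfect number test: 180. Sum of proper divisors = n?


Proper divisors of 180: 1, 2, 3, 4, 5, 6, 9, 10, 12, 15, 18, 20, 30, 36, 45, 60, 90
Sum = 1 + 2 + 3 + 4 + 5 + 6 + 9 + 10 + 12 + 15 + 18 + 20 + 30 + 36 + 45 + 60 + 90 = 366

No, 180 is not perfect (366 ≠ 180)


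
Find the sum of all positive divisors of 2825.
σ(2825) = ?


Divisors of 2825: 1, 5, 25, 113, 565, 2825
Sum = 1 + 5 + 25 + 113 + 565 + 2825 = 3534

σ(2825) = 3534


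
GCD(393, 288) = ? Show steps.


393 = 1 * 288 + 105
288 = 2 * 105 + 78
105 = 1 * 78 + 27
78 = 2 * 27 + 24
27 = 1 * 24 + 3
24 = 8 * 3 + 0
GCD = 3


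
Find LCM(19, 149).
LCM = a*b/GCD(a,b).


GCD(19, 149) = 1
LCM = 19*149/1 = 2831/1 = 2831

LCM = 2831


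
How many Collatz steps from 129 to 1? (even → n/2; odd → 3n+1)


129 → 388 → 194 → 97 → 292 → 146 → 73 → 220 → 110 → 55 → 166 → 83 → 250 → 125 → 376 → 188 → 94 → 47 → 142 → 71 → 214 → 107 → 322 → 161 → 484 → 242 → 121 → 364 → 182 → 91 → 274 → 137 → 412 → 206 → 103 → 310 → 155 → 466 → 233 → 700 → 350 → 175 → 526 → 263 → 790 → 395 → 1186 → 593 → 1780 → 890 → 445 → 1336 → 668 → 334 → 167 → 502 → 251 → 754 → 377 → 1132 → 566 → 283 → 850 → 425 → 1276 → 638 → 319 → 958 → 479 → 1438 → 719 → 2158 → 1079 → 3238 → 1619 → 4858 → 2429 → 7288 → 3644 → 1822 → 911 → 2734 → 1367 → 4102 → 2051 → 6154 → 3077 → 9232 → 4616 → 2308 → 1154 → 577 → 1732 → 866 → 433 → 1300 → 650 → 325 → 976 → 488 → 244 → 122 → 61 → 184 → 92 → 46 → 23 → 70 → 35 → 106 → 53 → 160 → 80 → 40 → 20 → 10 → 5 → 16 → 8 → 4 → 2 → 1
Total steps = 121

121 steps


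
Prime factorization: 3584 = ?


3584 / 2 = 1792
1792 / 2 = 896
896 / 2 = 448
448 / 2 = 224
224 / 2 = 112
112 / 2 = 56
56 / 2 = 28
28 / 2 = 14
14 / 2 = 7
7 / 7 = 1
3584 = 2^9 × 7


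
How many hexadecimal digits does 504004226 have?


504004226 in base 16 = 1E0A7E82
Number of digits = 8

8 digits (base 16)


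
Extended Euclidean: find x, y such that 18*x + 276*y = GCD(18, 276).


Tabular extended Euclidean (each row: r = 18*s + 276*t):
r=18, s=1, t=0
r=276, s=0, t=1
q=0: r=18, s=1, t=0   [18*(1) + 276*(0) = 18]
q=15: r=6, s=-15, t=1   [18*(-15) + 276*(1) = 6]
q=3: r=0, s=46, t=-3   [18*(46) + 276*(-3) = 0]
GCD = 6; from the row with r=6: x=-15, y=1
Check: 18*(-15) + 276*(1) = -270 + 276 = 6

GCD = 6, x = -15, y = 1


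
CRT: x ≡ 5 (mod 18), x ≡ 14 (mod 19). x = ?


M = 18*19 = 342
M1 = M/18 = 19, M2 = M/19 = 18
M1^(-1) mod 18 = 1, M2^(-1) mod 19 = 18
x = 5*19*1 + 14*18*18 = 4631
4631 mod 342 = 185
Check: 185 mod 18 = 5 ✓, 185 mod 19 = 14 ✓

x ≡ 185 (mod 342)


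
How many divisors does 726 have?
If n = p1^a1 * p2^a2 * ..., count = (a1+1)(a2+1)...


726 = 2^1 × 3^1 × 11^2
d(726) = (1+1) × (1+1) × (2+1) = 12

12 divisors


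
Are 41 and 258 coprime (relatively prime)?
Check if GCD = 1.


Euclidean algorithm:
258 = 6 * 41 + 12
41 = 3 * 12 + 5
12 = 2 * 5 + 2
5 = 2 * 2 + 1
2 = 2 * 1 + 0
GCD(41, 258) = 1

Yes, coprime (GCD = 1)


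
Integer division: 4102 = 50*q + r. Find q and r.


4102 = 50 * 82 + 2
Check: 4100 + 2 = 4102

q = 82, r = 2


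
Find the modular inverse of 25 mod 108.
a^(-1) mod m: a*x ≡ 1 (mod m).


Use the extended Euclidean algorithm on (108, 25); each row r = 108*s + 25*t:
r=108, s=1, t=0
r=25, s=0, t=1
q=4: r=8, s=1, t=-4   [108*(1) + 25*(-4) = 8]
q=3: r=1, s=-3, t=13   [108*(-3) + 25*(13) = 1]
q=8: r=0, s=25, t=-108   [108*(25) + 25*(-108) = 0]
GCD = 1 with t = 13, so 25*(13) ≡ 1 (mod 108)
Inverse = 13 mod 108 = 13
Check: 25 * 13 = 325 ≡ 1 (mod 108)

25^(-1) ≡ 13 (mod 108)


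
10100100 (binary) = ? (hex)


10100100 (base 2) = 164 (decimal)
164 (decimal) = A4 (base 16)


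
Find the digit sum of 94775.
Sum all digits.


9 + 4 + 7 + 7 + 5 = 32


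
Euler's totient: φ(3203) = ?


3203 = 3203
Prime factors: 3203
φ(3203) = 3203 × (1-1/3203)
= 3203 × 3202/3203 = 3202

φ(3203) = 3202


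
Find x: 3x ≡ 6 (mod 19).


GCD(3, 19) = 1, unique solution
a^(-1) mod 19 = 13
x = 13 * 6 mod 19 = 2

x ≡ 2 (mod 19)


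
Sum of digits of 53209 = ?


5 + 3 + 2 + 0 + 9 = 19


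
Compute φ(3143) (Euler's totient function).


3143 = 7 × 449
Prime factors: 7, 449
φ(3143) = 3143 × (1-1/7) × (1-1/449)
= 3143 × 6/7 × 448/449 = 2688

φ(3143) = 2688


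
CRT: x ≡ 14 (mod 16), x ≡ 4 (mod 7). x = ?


M = 16*7 = 112
M1 = M/16 = 7, M2 = M/7 = 16
M1^(-1) mod 16 = 7, M2^(-1) mod 7 = 4
x = 14*7*7 + 4*16*4 = 942
942 mod 112 = 46
Check: 46 mod 16 = 14 ✓, 46 mod 7 = 4 ✓

x ≡ 46 (mod 112)


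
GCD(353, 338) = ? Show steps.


353 = 1 * 338 + 15
338 = 22 * 15 + 8
15 = 1 * 8 + 7
8 = 1 * 7 + 1
7 = 7 * 1 + 0
GCD = 1


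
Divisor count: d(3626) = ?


3626 = 2^1 × 7^2 × 37^1
d(3626) = (1+1) × (2+1) × (1+1) = 12

12 divisors


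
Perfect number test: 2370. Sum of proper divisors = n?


Proper divisors of 2370: 1, 2, 3, 5, 6, 10, 15, 30, 79, 158, 237, 395, 474, 790, 1185
Sum = 1 + 2 + 3 + 5 + 6 + 10 + 15 + 30 + 79 + 158 + 237 + 395 + 474 + 790 + 1185 = 3390

No, 2370 is not perfect (3390 ≠ 2370)


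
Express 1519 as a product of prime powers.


1519 / 7 = 217
217 / 7 = 31
31 / 31 = 1
1519 = 7^2 × 31


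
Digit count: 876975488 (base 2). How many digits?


876975488 in base 2 = 110100010001011001010110000000
Number of digits = 30

30 digits (base 2)


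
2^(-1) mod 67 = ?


Use the extended Euclidean algorithm on (67, 2); each row r = 67*s + 2*t:
r=67, s=1, t=0
r=2, s=0, t=1
q=33: r=1, s=1, t=-33   [67*(1) + 2*(-33) = 1]
q=2: r=0, s=-2, t=67   [67*(-2) + 2*(67) = 0]
GCD = 1 with t = -33, so 2*(-33) ≡ 1 (mod 67)
Inverse = -33 mod 67 = 34
Check: 2 * 34 = 68 ≡ 1 (mod 67)

2^(-1) ≡ 34 (mod 67)


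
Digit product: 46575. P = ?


4 × 6 × 5 × 7 × 5 = 4200


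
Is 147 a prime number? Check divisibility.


147 / 3 = 49 (exact division)
147 is NOT prime.

No, 147 is not prime


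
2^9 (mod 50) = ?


2^1 mod 50 = 2
2^2 mod 50 = 4
2^3 mod 50 = 8
2^4 mod 50 = 16
2^5 mod 50 = 32
2^6 mod 50 = 14
2^7 mod 50 = 28
2^8 mod 50 = 6
2^9 mod 50 = 12


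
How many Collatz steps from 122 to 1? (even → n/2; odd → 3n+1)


122 → 61 → 184 → 92 → 46 → 23 → 70 → 35 → 106 → 53 → 160 → 80 → 40 → 20 → 10 → 5 → 16 → 8 → 4 → 2 → 1
Total steps = 20

20 steps


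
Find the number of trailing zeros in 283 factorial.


floor(283/5) = 56
floor(283/25) = 11
floor(283/125) = 2
Total = 69

69 trailing zeros


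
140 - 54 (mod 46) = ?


140 - 54 = 86
86 mod 46 = 40


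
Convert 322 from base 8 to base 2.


322 (base 8) = 210 (decimal)
210 (decimal) = 11010010 (base 2)


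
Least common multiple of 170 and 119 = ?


GCD(170, 119) = 17
LCM = 170*119/17 = 20230/17 = 1190

LCM = 1190


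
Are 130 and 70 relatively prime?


Euclidean algorithm:
130 = 1 * 70 + 60
70 = 1 * 60 + 10
60 = 6 * 10 + 0
GCD(130, 70) = 10

No, not coprime (GCD = 10)


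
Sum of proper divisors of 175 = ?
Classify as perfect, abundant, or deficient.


Proper divisors: 1, 5, 7, 25, 35
Sum = 1 + 5 + 7 + 25 + 35 = 73
73 < 175 → deficient

s(175) = 73 (deficient)


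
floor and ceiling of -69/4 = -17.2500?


-69/4 = -17.2500
floor = -18
ceil = -17

floor = -18, ceil = -17


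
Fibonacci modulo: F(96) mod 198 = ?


F(k) mod 198 for k=1..96:
1, 1, 2, 3, 5, 8, 13, 21, 34, 55, 89, 144, 35, 179, 16, 195, 13, 10, 23, 33, 56, 89, 145, 36, 181, 19, 2, 21, 23, 44, 67, 111, 178, 91, 71, 162, 35, 197, 34, 33, 67, 100, 167, 69, 38, 107, 145, 54, 1, 55, 56, 111, 167, 80, 49, 129, 178, 109, 89, 0, 89, 89, 178, 69, 49, 118, 167, 87, 56, 143, 1, 144, 145, 91, 38, 129, 167, 98, 67, 165, 34, 1, 35, 36, 71, 107, 178, 87, 67, 154, 23, 177, 2, 179, 181, 162
F(96) mod 198 = 162


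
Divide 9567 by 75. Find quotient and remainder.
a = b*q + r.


9567 = 75 * 127 + 42
Check: 9525 + 42 = 9567

q = 127, r = 42


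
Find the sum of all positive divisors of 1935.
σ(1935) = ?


Divisors of 1935: 1, 3, 5, 9, 15, 43, 45, 129, 215, 387, 645, 1935
Sum = 1 + 3 + 5 + 9 + 15 + 43 + 45 + 129 + 215 + 387 + 645 + 1935 = 3432

σ(1935) = 3432


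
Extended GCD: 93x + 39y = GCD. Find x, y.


Tabular extended Euclidean (each row: r = 93*s + 39*t):
r=93, s=1, t=0
r=39, s=0, t=1
q=2: r=15, s=1, t=-2   [93*(1) + 39*(-2) = 15]
q=2: r=9, s=-2, t=5   [93*(-2) + 39*(5) = 9]
q=1: r=6, s=3, t=-7   [93*(3) + 39*(-7) = 6]
q=1: r=3, s=-5, t=12   [93*(-5) + 39*(12) = 3]
q=2: r=0, s=13, t=-31   [93*(13) + 39*(-31) = 0]
GCD = 3; from the row with r=3: x=-5, y=12
Check: 93*(-5) + 39*(12) = -465 + 468 = 3

GCD = 3, x = -5, y = 12


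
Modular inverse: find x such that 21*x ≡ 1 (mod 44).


Use the extended Euclidean algorithm on (44, 21); each row r = 44*s + 21*t:
r=44, s=1, t=0
r=21, s=0, t=1
q=2: r=2, s=1, t=-2   [44*(1) + 21*(-2) = 2]
q=10: r=1, s=-10, t=21   [44*(-10) + 21*(21) = 1]
q=2: r=0, s=21, t=-44   [44*(21) + 21*(-44) = 0]
GCD = 1 with t = 21, so 21*(21) ≡ 1 (mod 44)
Inverse = 21 mod 44 = 21
Check: 21 * 21 = 441 ≡ 1 (mod 44)

21^(-1) ≡ 21 (mod 44)


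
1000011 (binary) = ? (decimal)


1000011 (base 2) = 67 (decimal)
67 (decimal) = 67 (base 10)


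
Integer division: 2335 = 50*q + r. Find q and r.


2335 = 50 * 46 + 35
Check: 2300 + 35 = 2335

q = 46, r = 35


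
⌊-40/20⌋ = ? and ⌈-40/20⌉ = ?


-40/20 = -2.0000
floor = -2
ceil = -2

floor = -2, ceil = -2


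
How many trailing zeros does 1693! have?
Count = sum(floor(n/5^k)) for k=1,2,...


floor(1693/5) = 338
floor(1693/25) = 67
floor(1693/125) = 13
floor(1693/625) = 2
Total = 420

420 trailing zeros


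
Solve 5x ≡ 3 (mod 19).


GCD(5, 19) = 1, unique solution
a^(-1) mod 19 = 4
x = 4 * 3 mod 19 = 12

x ≡ 12 (mod 19)


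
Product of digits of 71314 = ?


7 × 1 × 3 × 1 × 4 = 84


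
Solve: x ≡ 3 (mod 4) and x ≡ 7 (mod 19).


M = 4*19 = 76
M1 = M/4 = 19, M2 = M/19 = 4
M1^(-1) mod 4 = 3, M2^(-1) mod 19 = 5
x = 3*19*3 + 7*4*5 = 311
311 mod 76 = 7
Check: 7 mod 4 = 3 ✓, 7 mod 19 = 7 ✓

x ≡ 7 (mod 76)


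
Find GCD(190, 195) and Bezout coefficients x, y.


Tabular extended Euclidean (each row: r = 190*s + 195*t):
r=190, s=1, t=0
r=195, s=0, t=1
q=0: r=190, s=1, t=0   [190*(1) + 195*(0) = 190]
q=1: r=5, s=-1, t=1   [190*(-1) + 195*(1) = 5]
q=38: r=0, s=39, t=-38   [190*(39) + 195*(-38) = 0]
GCD = 5; from the row with r=5: x=-1, y=1
Check: 190*(-1) + 195*(1) = -190 + 195 = 5

GCD = 5, x = -1, y = 1


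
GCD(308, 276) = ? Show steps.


308 = 1 * 276 + 32
276 = 8 * 32 + 20
32 = 1 * 20 + 12
20 = 1 * 12 + 8
12 = 1 * 8 + 4
8 = 2 * 4 + 0
GCD = 4


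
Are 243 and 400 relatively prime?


Euclidean algorithm:
400 = 1 * 243 + 157
243 = 1 * 157 + 86
157 = 1 * 86 + 71
86 = 1 * 71 + 15
71 = 4 * 15 + 11
15 = 1 * 11 + 4
11 = 2 * 4 + 3
4 = 1 * 3 + 1
3 = 3 * 1 + 0
GCD(243, 400) = 1

Yes, coprime (GCD = 1)


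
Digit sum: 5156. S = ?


5 + 1 + 5 + 6 = 17


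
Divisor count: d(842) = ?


842 = 2^1 × 421^1
d(842) = (1+1) × (1+1) = 4

4 divisors


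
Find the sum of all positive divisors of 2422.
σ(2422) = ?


Divisors of 2422: 1, 2, 7, 14, 173, 346, 1211, 2422
Sum = 1 + 2 + 7 + 14 + 173 + 346 + 1211 + 2422 = 4176

σ(2422) = 4176


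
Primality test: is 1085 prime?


1085 / 5 = 217 (exact division)
1085 is NOT prime.

No, 1085 is not prime


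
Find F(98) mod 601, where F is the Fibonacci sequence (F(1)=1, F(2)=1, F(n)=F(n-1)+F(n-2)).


F(k) mod 601 for k=1..98:
1, 1, 2, 3, 5, 8, 13, 21, 34, 55, 89, 144, 233, 377, 9, 386, 395, 180, 575, 154, 128, 282, 410, 91, 501, 592, 492, 483, 374, 256, 29, 285, 314, 599, 312, 310, 21, 331, 352, 82, 434, 516, 349, 264, 12, 276, 288, 564, 251, 214, 465, 78, 543, 20, 563, 583, 545, 527, 471, 397, 267, 63, 330, 393, 122, 515, 36, 551, 587, 537, 523, 459, 381, 239, 19, 258, 277, 535, 211, 145, 356, 501, 256, 156, 412, 568, 379, 346, 124, 470, 594, 463, 456, 318, 173, 491, 63, 554
F(98) mod 601 = 554


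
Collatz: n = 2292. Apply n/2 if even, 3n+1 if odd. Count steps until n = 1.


2292 → 1146 → 573 → 1720 → 860 → 430 → 215 → 646 → 323 → 970 → 485 → 1456 → 728 → 364 → 182 → 91 → 274 → 137 → 412 → 206 → 103 → 310 → 155 → 466 → 233 → 700 → 350 → 175 → 526 → 263 → 790 → 395 → 1186 → 593 → 1780 → 890 → 445 → 1336 → 668 → 334 → 167 → 502 → 251 → 754 → 377 → 1132 → 566 → 283 → 850 → 425 → 1276 → 638 → 319 → 958 → 479 → 1438 → 719 → 2158 → 1079 → 3238 → 1619 → 4858 → 2429 → 7288 → 3644 → 1822 → 911 → 2734 → 1367 → 4102 → 2051 → 6154 → 3077 → 9232 → 4616 → 2308 → 1154 → 577 → 1732 → 866 → 433 → 1300 → 650 → 325 → 976 → 488 → 244 → 122 → 61 → 184 → 92 → 46 → 23 → 70 → 35 → 106 → 53 → 160 → 80 → 40 → 20 → 10 → 5 → 16 → 8 → 4 → 2 → 1
Total steps = 107

107 steps


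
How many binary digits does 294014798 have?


294014798 in base 2 = 10001100001100100111101001110
Number of digits = 29

29 digits (base 2)


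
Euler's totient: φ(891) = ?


891 = 3^4 × 11
Prime factors: 3, 11
φ(891) = 891 × (1-1/3) × (1-1/11)
= 891 × 2/3 × 10/11 = 540

φ(891) = 540


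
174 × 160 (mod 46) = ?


174 × 160 = 27840
27840 mod 46 = 10


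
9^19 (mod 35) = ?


9^1 mod 35 = 9
9^2 mod 35 = 11
9^3 mod 35 = 29
9^4 mod 35 = 16
9^5 mod 35 = 4
9^6 mod 35 = 1
9^7 mod 35 = 9
9^8 mod 35 = 11
9^9 mod 35 = 29
9^10 mod 35 = 16
9^11 mod 35 = 4
9^12 mod 35 = 1
9^13 mod 35 = 9
9^14 mod 35 = 11
9^15 mod 35 = 29
9^16 mod 35 = 16
9^17 mod 35 = 4
9^18 mod 35 = 1
9^19 mod 35 = 9


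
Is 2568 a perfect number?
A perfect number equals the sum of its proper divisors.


Proper divisors of 2568: 1, 2, 3, 4, 6, 8, 12, 24, 107, 214, 321, 428, 642, 856, 1284
Sum = 1 + 2 + 3 + 4 + 6 + 8 + 12 + 24 + 107 + 214 + 321 + 428 + 642 + 856 + 1284 = 3912

No, 2568 is not perfect (3912 ≠ 2568)


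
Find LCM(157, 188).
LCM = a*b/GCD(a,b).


GCD(157, 188) = 1
LCM = 157*188/1 = 29516/1 = 29516

LCM = 29516


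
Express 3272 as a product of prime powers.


3272 / 2 = 1636
1636 / 2 = 818
818 / 2 = 409
409 / 409 = 1
3272 = 2^3 × 409


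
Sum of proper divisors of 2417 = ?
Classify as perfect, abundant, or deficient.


Proper divisors: 1
Sum = 1 = 1
1 < 2417 → deficient

s(2417) = 1 (deficient)


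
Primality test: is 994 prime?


994 / 2 = 497 (exact division)
994 is NOT prime.

No, 994 is not prime


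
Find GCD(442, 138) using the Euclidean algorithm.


442 = 3 * 138 + 28
138 = 4 * 28 + 26
28 = 1 * 26 + 2
26 = 13 * 2 + 0
GCD = 2


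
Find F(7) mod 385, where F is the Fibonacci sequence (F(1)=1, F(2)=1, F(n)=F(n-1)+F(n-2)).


F(k) mod 385 for k=1..7:
1, 1, 2, 3, 5, 8, 13
F(7) mod 385 = 13


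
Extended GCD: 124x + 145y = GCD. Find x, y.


Tabular extended Euclidean (each row: r = 124*s + 145*t):
r=124, s=1, t=0
r=145, s=0, t=1
q=0: r=124, s=1, t=0   [124*(1) + 145*(0) = 124]
q=1: r=21, s=-1, t=1   [124*(-1) + 145*(1) = 21]
q=5: r=19, s=6, t=-5   [124*(6) + 145*(-5) = 19]
q=1: r=2, s=-7, t=6   [124*(-7) + 145*(6) = 2]
q=9: r=1, s=69, t=-59   [124*(69) + 145*(-59) = 1]
q=2: r=0, s=-145, t=124   [124*(-145) + 145*(124) = 0]
GCD = 1; from the row with r=1: x=69, y=-59
Check: 124*(69) + 145*(-59) = 8556 - 8555 = 1

GCD = 1, x = 69, y = -59


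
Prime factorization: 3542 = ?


3542 / 2 = 1771
1771 / 7 = 253
253 / 11 = 23
23 / 23 = 1
3542 = 2 × 7 × 11 × 23


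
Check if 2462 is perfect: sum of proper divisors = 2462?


Proper divisors of 2462: 1, 2, 1231
Sum = 1 + 2 + 1231 = 1234

No, 2462 is not perfect (1234 ≠ 2462)


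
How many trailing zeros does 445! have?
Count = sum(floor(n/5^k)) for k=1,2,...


floor(445/5) = 89
floor(445/25) = 17
floor(445/125) = 3
Total = 109

109 trailing zeros


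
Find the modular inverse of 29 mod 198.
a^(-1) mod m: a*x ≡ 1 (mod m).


Use the extended Euclidean algorithm on (198, 29); each row r = 198*s + 29*t:
r=198, s=1, t=0
r=29, s=0, t=1
q=6: r=24, s=1, t=-6   [198*(1) + 29*(-6) = 24]
q=1: r=5, s=-1, t=7   [198*(-1) + 29*(7) = 5]
q=4: r=4, s=5, t=-34   [198*(5) + 29*(-34) = 4]
q=1: r=1, s=-6, t=41   [198*(-6) + 29*(41) = 1]
q=4: r=0, s=29, t=-198   [198*(29) + 29*(-198) = 0]
GCD = 1 with t = 41, so 29*(41) ≡ 1 (mod 198)
Inverse = 41 mod 198 = 41
Check: 29 * 41 = 1189 ≡ 1 (mod 198)

29^(-1) ≡ 41 (mod 198)


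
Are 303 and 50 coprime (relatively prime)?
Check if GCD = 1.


Euclidean algorithm:
303 = 6 * 50 + 3
50 = 16 * 3 + 2
3 = 1 * 2 + 1
2 = 2 * 1 + 0
GCD(303, 50) = 1

Yes, coprime (GCD = 1)


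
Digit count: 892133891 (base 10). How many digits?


892133891 has 9 digits in base 10
floor(log10(892133891)) + 1 = floor(8.9504) + 1 = 9

9 digits (base 10)


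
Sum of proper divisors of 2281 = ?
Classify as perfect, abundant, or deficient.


Proper divisors: 1
Sum = 1 = 1
1 < 2281 → deficient

s(2281) = 1 (deficient)


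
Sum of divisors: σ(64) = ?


Divisors of 64: 1, 2, 4, 8, 16, 32, 64
Sum = 1 + 2 + 4 + 8 + 16 + 32 + 64 = 127

σ(64) = 127


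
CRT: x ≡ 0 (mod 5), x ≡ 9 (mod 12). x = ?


M = 5*12 = 60
M1 = M/5 = 12, M2 = M/12 = 5
M1^(-1) mod 5 = 3, M2^(-1) mod 12 = 5
x = 0*12*3 + 9*5*5 = 225
225 mod 60 = 45
Check: 45 mod 5 = 0 ✓, 45 mod 12 = 9 ✓

x ≡ 45 (mod 60)


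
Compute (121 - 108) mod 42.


121 - 108 = 13
13 mod 42 = 13


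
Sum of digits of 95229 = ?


9 + 5 + 2 + 2 + 9 = 27


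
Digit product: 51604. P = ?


5 × 1 × 6 × 0 × 4 = 0


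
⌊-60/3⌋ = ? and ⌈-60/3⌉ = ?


-60/3 = -20.0000
floor = -20
ceil = -20

floor = -20, ceil = -20


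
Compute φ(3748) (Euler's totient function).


3748 = 2^2 × 937
Prime factors: 2, 937
φ(3748) = 3748 × (1-1/2) × (1-1/937)
= 3748 × 1/2 × 936/937 = 1872

φ(3748) = 1872


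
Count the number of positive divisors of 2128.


2128 = 2^4 × 7^1 × 19^1
d(2128) = (4+1) × (1+1) × (1+1) = 20

20 divisors


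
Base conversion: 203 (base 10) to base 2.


203 (base 10) = 203 (decimal)
203 (decimal) = 11001011 (base 2)


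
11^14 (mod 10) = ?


11^1 mod 10 = 1
11^2 mod 10 = 1
11^3 mod 10 = 1
11^4 mod 10 = 1
11^5 mod 10 = 1
11^6 mod 10 = 1
11^7 mod 10 = 1
11^8 mod 10 = 1
11^9 mod 10 = 1
11^10 mod 10 = 1
11^11 mod 10 = 1
11^12 mod 10 = 1
11^13 mod 10 = 1
11^14 mod 10 = 1


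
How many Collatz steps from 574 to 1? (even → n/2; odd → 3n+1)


574 → 287 → 862 → 431 → 1294 → 647 → 1942 → 971 → 2914 → 1457 → 4372 → 2186 → 1093 → 3280 → 1640 → 820 → 410 → 205 → 616 → 308 → 154 → 77 → 232 → 116 → 58 → 29 → 88 → 44 → 22 → 11 → 34 → 17 → 52 → 26 → 13 → 40 → 20 → 10 → 5 → 16 → 8 → 4 → 2 → 1
Total steps = 43

43 steps


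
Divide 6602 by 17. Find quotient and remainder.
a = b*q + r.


6602 = 17 * 388 + 6
Check: 6596 + 6 = 6602

q = 388, r = 6


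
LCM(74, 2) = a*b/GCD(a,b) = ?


GCD(74, 2) = 2
LCM = 74*2/2 = 148/2 = 74

LCM = 74


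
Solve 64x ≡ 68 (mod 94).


GCD(64, 94) = 2 divides 68
Divide: 32x ≡ 34 (mod 47)
x ≡ 4 (mod 47)


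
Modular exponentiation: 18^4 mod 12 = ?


18^1 mod 12 = 6
18^2 mod 12 = 0
18^3 mod 12 = 0
18^4 mod 12 = 0


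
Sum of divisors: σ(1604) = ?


Divisors of 1604: 1, 2, 4, 401, 802, 1604
Sum = 1 + 2 + 4 + 401 + 802 + 1604 = 2814

σ(1604) = 2814


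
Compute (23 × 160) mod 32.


23 × 160 = 3680
3680 mod 32 = 0


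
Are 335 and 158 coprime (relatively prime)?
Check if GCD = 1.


Euclidean algorithm:
335 = 2 * 158 + 19
158 = 8 * 19 + 6
19 = 3 * 6 + 1
6 = 6 * 1 + 0
GCD(335, 158) = 1

Yes, coprime (GCD = 1)


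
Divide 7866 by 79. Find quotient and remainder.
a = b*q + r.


7866 = 79 * 99 + 45
Check: 7821 + 45 = 7866

q = 99, r = 45


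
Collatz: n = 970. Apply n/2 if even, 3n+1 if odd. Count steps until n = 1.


970 → 485 → 1456 → 728 → 364 → 182 → 91 → 274 → 137 → 412 → 206 → 103 → 310 → 155 → 466 → 233 → 700 → 350 → 175 → 526 → 263 → 790 → 395 → 1186 → 593 → 1780 → 890 → 445 → 1336 → 668 → 334 → 167 → 502 → 251 → 754 → 377 → 1132 → 566 → 283 → 850 → 425 → 1276 → 638 → 319 → 958 → 479 → 1438 → 719 → 2158 → 1079 → 3238 → 1619 → 4858 → 2429 → 7288 → 3644 → 1822 → 911 → 2734 → 1367 → 4102 → 2051 → 6154 → 3077 → 9232 → 4616 → 2308 → 1154 → 577 → 1732 → 866 → 433 → 1300 → 650 → 325 → 976 → 488 → 244 → 122 → 61 → 184 → 92 → 46 → 23 → 70 → 35 → 106 → 53 → 160 → 80 → 40 → 20 → 10 → 5 → 16 → 8 → 4 → 2 → 1
Total steps = 98

98 steps


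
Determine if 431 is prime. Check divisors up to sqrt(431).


Check divisors up to sqrt(431) = 20.7605
No divisors found.
431 is prime.

Yes, 431 is prime


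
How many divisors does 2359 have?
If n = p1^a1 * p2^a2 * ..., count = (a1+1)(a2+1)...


2359 = 7^1 × 337^1
d(2359) = (1+1) × (1+1) = 4

4 divisors


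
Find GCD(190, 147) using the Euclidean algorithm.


190 = 1 * 147 + 43
147 = 3 * 43 + 18
43 = 2 * 18 + 7
18 = 2 * 7 + 4
7 = 1 * 4 + 3
4 = 1 * 3 + 1
3 = 3 * 1 + 0
GCD = 1


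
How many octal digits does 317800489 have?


317800489 in base 8 = 2274240051
Number of digits = 10

10 digits (base 8)


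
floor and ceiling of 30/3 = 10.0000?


30/3 = 10.0000
floor = 10
ceil = 10

floor = 10, ceil = 10


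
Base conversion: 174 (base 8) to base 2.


174 (base 8) = 124 (decimal)
124 (decimal) = 1111100 (base 2)


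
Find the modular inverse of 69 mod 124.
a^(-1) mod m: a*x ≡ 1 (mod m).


Use the extended Euclidean algorithm on (124, 69); each row r = 124*s + 69*t:
r=124, s=1, t=0
r=69, s=0, t=1
q=1: r=55, s=1, t=-1   [124*(1) + 69*(-1) = 55]
q=1: r=14, s=-1, t=2   [124*(-1) + 69*(2) = 14]
q=3: r=13, s=4, t=-7   [124*(4) + 69*(-7) = 13]
q=1: r=1, s=-5, t=9   [124*(-5) + 69*(9) = 1]
q=13: r=0, s=69, t=-124   [124*(69) + 69*(-124) = 0]
GCD = 1 with t = 9, so 69*(9) ≡ 1 (mod 124)
Inverse = 9 mod 124 = 9
Check: 69 * 9 = 621 ≡ 1 (mod 124)

69^(-1) ≡ 9 (mod 124)


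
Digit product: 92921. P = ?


9 × 2 × 9 × 2 × 1 = 324


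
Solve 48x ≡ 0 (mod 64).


GCD(48, 64) = 16 divides 0
Divide: 3x ≡ 0 (mod 4)
x ≡ 0 (mod 4)


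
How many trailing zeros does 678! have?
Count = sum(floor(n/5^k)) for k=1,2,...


floor(678/5) = 135
floor(678/25) = 27
floor(678/125) = 5
floor(678/625) = 1
Total = 168

168 trailing zeros


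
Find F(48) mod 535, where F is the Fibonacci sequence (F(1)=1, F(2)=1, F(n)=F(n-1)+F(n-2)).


F(k) mod 535 for k=1..48:
1, 1, 2, 3, 5, 8, 13, 21, 34, 55, 89, 144, 233, 377, 75, 452, 527, 444, 436, 345, 246, 56, 302, 358, 125, 483, 73, 21, 94, 115, 209, 324, 533, 322, 320, 107, 427, 534, 426, 425, 316, 206, 522, 193, 180, 373, 18, 391
F(48) mod 535 = 391


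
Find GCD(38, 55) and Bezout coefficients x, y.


Tabular extended Euclidean (each row: r = 38*s + 55*t):
r=38, s=1, t=0
r=55, s=0, t=1
q=0: r=38, s=1, t=0   [38*(1) + 55*(0) = 38]
q=1: r=17, s=-1, t=1   [38*(-1) + 55*(1) = 17]
q=2: r=4, s=3, t=-2   [38*(3) + 55*(-2) = 4]
q=4: r=1, s=-13, t=9   [38*(-13) + 55*(9) = 1]
q=4: r=0, s=55, t=-38   [38*(55) + 55*(-38) = 0]
GCD = 1; from the row with r=1: x=-13, y=9
Check: 38*(-13) + 55*(9) = -494 + 495 = 1

GCD = 1, x = -13, y = 9


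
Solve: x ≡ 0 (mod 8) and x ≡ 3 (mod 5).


M = 8*5 = 40
M1 = M/8 = 5, M2 = M/5 = 8
M1^(-1) mod 8 = 5, M2^(-1) mod 5 = 2
x = 0*5*5 + 3*8*2 = 48
48 mod 40 = 8
Check: 8 mod 8 = 0 ✓, 8 mod 5 = 3 ✓

x ≡ 8 (mod 40)


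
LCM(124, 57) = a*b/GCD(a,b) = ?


GCD(124, 57) = 1
LCM = 124*57/1 = 7068/1 = 7068

LCM = 7068


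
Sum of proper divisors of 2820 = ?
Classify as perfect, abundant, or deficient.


Proper divisors: 1, 2, 3, 4, 5, 6, 10, 12, 15, 20, 30, 47, 60, 94, 141, 188, 235, 282, 470, 564, 705, 940, 1410
Sum = 1 + 2 + 3 + 4 + 5 + 6 + 10 + 12 + 15 + 20 + 30 + 47 + 60 + 94 + 141 + 188 + 235 + 282 + 470 + 564 + 705 + 940 + 1410 = 5244
5244 > 2820 → abundant

s(2820) = 5244 (abundant)


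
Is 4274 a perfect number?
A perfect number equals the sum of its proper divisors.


Proper divisors of 4274: 1, 2, 2137
Sum = 1 + 2 + 2137 = 2140

No, 4274 is not perfect (2140 ≠ 4274)


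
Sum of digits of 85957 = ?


8 + 5 + 9 + 5 + 7 = 34


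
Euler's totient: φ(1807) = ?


1807 = 13 × 139
Prime factors: 13, 139
φ(1807) = 1807 × (1-1/13) × (1-1/139)
= 1807 × 12/13 × 138/139 = 1656

φ(1807) = 1656


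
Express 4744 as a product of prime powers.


4744 / 2 = 2372
2372 / 2 = 1186
1186 / 2 = 593
593 / 593 = 1
4744 = 2^3 × 593


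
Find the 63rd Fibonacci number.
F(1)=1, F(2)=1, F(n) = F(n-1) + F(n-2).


Sequence: 1, 1, 2, 3, 5, 8, 13, 21, 34, 55, 89, 144, 233, 377, 610, 987, 1597, 2584, 4181, 6765, 10946, 17711, 28657, 46368, 75025, 121393, 196418, 317811, 514229, 832040, 1346269, 2178309, 3524578, 5702887, 9227465, 14930352, 24157817, 39088169, 63245986, 102334155, 165580141, 267914296, 433494437, 701408733, 1134903170, 1836311903, 2971215073, 4807526976, 7778742049, 12586269025, 20365011074, 32951280099, 53316291173, 86267571272, 139583862445, 225851433717, 365435296162, 591286729879, 956722026041, 1548008755920, 2504730781961, 4052739537881, 6557470319842
F(63) = 6557470319842


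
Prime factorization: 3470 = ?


3470 / 2 = 1735
1735 / 5 = 347
347 / 347 = 1
3470 = 2 × 5 × 347


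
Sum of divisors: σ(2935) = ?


Divisors of 2935: 1, 5, 587, 2935
Sum = 1 + 5 + 587 + 2935 = 3528

σ(2935) = 3528


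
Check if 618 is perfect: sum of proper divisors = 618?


Proper divisors of 618: 1, 2, 3, 6, 103, 206, 309
Sum = 1 + 2 + 3 + 6 + 103 + 206 + 309 = 630

No, 618 is not perfect (630 ≠ 618)


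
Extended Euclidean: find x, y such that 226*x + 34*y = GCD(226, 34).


Tabular extended Euclidean (each row: r = 226*s + 34*t):
r=226, s=1, t=0
r=34, s=0, t=1
q=6: r=22, s=1, t=-6   [226*(1) + 34*(-6) = 22]
q=1: r=12, s=-1, t=7   [226*(-1) + 34*(7) = 12]
q=1: r=10, s=2, t=-13   [226*(2) + 34*(-13) = 10]
q=1: r=2, s=-3, t=20   [226*(-3) + 34*(20) = 2]
q=5: r=0, s=17, t=-113   [226*(17) + 34*(-113) = 0]
GCD = 2; from the row with r=2: x=-3, y=20
Check: 226*(-3) + 34*(20) = -678 + 680 = 2

GCD = 2, x = -3, y = 20


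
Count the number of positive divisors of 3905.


3905 = 5^1 × 11^1 × 71^1
d(3905) = (1+1) × (1+1) × (1+1) = 8

8 divisors


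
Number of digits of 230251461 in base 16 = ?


230251461 in base 16 = DB95BC5
Number of digits = 7

7 digits (base 16)


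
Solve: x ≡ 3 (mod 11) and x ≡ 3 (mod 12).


M = 11*12 = 132
M1 = M/11 = 12, M2 = M/12 = 11
M1^(-1) mod 11 = 1, M2^(-1) mod 12 = 11
x = 3*12*1 + 3*11*11 = 399
399 mod 132 = 3
Check: 3 mod 11 = 3 ✓, 3 mod 12 = 3 ✓

x ≡ 3 (mod 132)


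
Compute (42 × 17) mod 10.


42 × 17 = 714
714 mod 10 = 4


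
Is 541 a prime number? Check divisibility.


Check divisors up to sqrt(541) = 23.2594
No divisors found.
541 is prime.

Yes, 541 is prime


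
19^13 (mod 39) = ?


19^1 mod 39 = 19
19^2 mod 39 = 10
19^3 mod 39 = 34
19^4 mod 39 = 22
19^5 mod 39 = 28
19^6 mod 39 = 25
19^7 mod 39 = 7
19^8 mod 39 = 16
19^9 mod 39 = 31
19^10 mod 39 = 4
19^11 mod 39 = 37
19^12 mod 39 = 1
19^13 mod 39 = 19


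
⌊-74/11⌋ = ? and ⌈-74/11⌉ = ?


-74/11 = -6.7273
floor = -7
ceil = -6

floor = -7, ceil = -6


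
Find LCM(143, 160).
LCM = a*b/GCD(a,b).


GCD(143, 160) = 1
LCM = 143*160/1 = 22880/1 = 22880

LCM = 22880


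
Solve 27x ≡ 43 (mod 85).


GCD(27, 85) = 1, unique solution
a^(-1) mod 85 = 63
x = 63 * 43 mod 85 = 74

x ≡ 74 (mod 85)


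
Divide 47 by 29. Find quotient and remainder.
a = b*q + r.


47 = 29 * 1 + 18
Check: 29 + 18 = 47

q = 1, r = 18


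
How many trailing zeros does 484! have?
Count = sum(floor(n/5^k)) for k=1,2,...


floor(484/5) = 96
floor(484/25) = 19
floor(484/125) = 3
Total = 118

118 trailing zeros


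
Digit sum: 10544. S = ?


1 + 0 + 5 + 4 + 4 = 14


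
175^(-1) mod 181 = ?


Use the extended Euclidean algorithm on (181, 175); each row r = 181*s + 175*t:
r=181, s=1, t=0
r=175, s=0, t=1
q=1: r=6, s=1, t=-1   [181*(1) + 175*(-1) = 6]
q=29: r=1, s=-29, t=30   [181*(-29) + 175*(30) = 1]
q=6: r=0, s=175, t=-181   [181*(175) + 175*(-181) = 0]
GCD = 1 with t = 30, so 175*(30) ≡ 1 (mod 181)
Inverse = 30 mod 181 = 30
Check: 175 * 30 = 5250 ≡ 1 (mod 181)

175^(-1) ≡ 30 (mod 181)


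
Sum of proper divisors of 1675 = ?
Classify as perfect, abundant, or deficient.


Proper divisors: 1, 5, 25, 67, 335
Sum = 1 + 5 + 25 + 67 + 335 = 433
433 < 1675 → deficient

s(1675) = 433 (deficient)


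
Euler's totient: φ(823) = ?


823 = 823
Prime factors: 823
φ(823) = 823 × (1-1/823)
= 823 × 822/823 = 822

φ(823) = 822


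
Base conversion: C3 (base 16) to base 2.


C3 (base 16) = 195 (decimal)
195 (decimal) = 11000011 (base 2)


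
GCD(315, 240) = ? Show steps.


315 = 1 * 240 + 75
240 = 3 * 75 + 15
75 = 5 * 15 + 0
GCD = 15


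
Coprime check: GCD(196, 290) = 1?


Euclidean algorithm:
290 = 1 * 196 + 94
196 = 2 * 94 + 8
94 = 11 * 8 + 6
8 = 1 * 6 + 2
6 = 3 * 2 + 0
GCD(196, 290) = 2

No, not coprime (GCD = 2)


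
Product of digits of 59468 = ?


5 × 9 × 4 × 6 × 8 = 8640


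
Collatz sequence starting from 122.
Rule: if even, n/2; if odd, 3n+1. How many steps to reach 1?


122 → 61 → 184 → 92 → 46 → 23 → 70 → 35 → 106 → 53 → 160 → 80 → 40 → 20 → 10 → 5 → 16 → 8 → 4 → 2 → 1
Total steps = 20

20 steps


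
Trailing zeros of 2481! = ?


floor(2481/5) = 496
floor(2481/25) = 99
floor(2481/125) = 19
floor(2481/625) = 3
Total = 617

617 trailing zeros


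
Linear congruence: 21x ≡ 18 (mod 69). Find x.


GCD(21, 69) = 3 divides 18
Divide: 7x ≡ 6 (mod 23)
x ≡ 14 (mod 23)


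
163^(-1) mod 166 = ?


Use the extended Euclidean algorithm on (166, 163); each row r = 166*s + 163*t:
r=166, s=1, t=0
r=163, s=0, t=1
q=1: r=3, s=1, t=-1   [166*(1) + 163*(-1) = 3]
q=54: r=1, s=-54, t=55   [166*(-54) + 163*(55) = 1]
q=3: r=0, s=163, t=-166   [166*(163) + 163*(-166) = 0]
GCD = 1 with t = 55, so 163*(55) ≡ 1 (mod 166)
Inverse = 55 mod 166 = 55
Check: 163 * 55 = 8965 ≡ 1 (mod 166)

163^(-1) ≡ 55 (mod 166)


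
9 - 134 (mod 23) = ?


9 - 134 = -125
-125 mod 23 = 13


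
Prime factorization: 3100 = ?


3100 / 2 = 1550
1550 / 2 = 775
775 / 5 = 155
155 / 5 = 31
31 / 31 = 1
3100 = 2^2 × 5^2 × 31


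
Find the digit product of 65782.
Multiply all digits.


6 × 5 × 7 × 8 × 2 = 3360


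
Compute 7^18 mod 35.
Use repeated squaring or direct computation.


7^1 mod 35 = 7
7^2 mod 35 = 14
7^3 mod 35 = 28
7^4 mod 35 = 21
7^5 mod 35 = 7
7^6 mod 35 = 14
7^7 mod 35 = 28
7^8 mod 35 = 21
7^9 mod 35 = 7
7^10 mod 35 = 14
7^11 mod 35 = 28
7^12 mod 35 = 21
7^13 mod 35 = 7
7^14 mod 35 = 14
7^15 mod 35 = 28
7^16 mod 35 = 21
7^17 mod 35 = 7
7^18 mod 35 = 14


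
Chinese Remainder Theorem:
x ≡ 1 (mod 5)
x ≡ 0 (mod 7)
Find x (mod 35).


M = 5*7 = 35
M1 = M/5 = 7, M2 = M/7 = 5
M1^(-1) mod 5 = 3, M2^(-1) mod 7 = 3
x = 1*7*3 + 0*5*3 = 21
21 mod 35 = 21
Check: 21 mod 5 = 1 ✓, 21 mod 7 = 0 ✓

x ≡ 21 (mod 35)


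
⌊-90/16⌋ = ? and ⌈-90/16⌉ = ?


-90/16 = -5.6250
floor = -6
ceil = -5

floor = -6, ceil = -5


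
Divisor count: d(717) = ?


717 = 3^1 × 239^1
d(717) = (1+1) × (1+1) = 4

4 divisors


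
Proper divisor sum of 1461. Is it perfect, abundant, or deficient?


Proper divisors: 1, 3, 487
Sum = 1 + 3 + 487 = 491
491 < 1461 → deficient

s(1461) = 491 (deficient)


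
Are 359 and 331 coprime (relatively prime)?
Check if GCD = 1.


Euclidean algorithm:
359 = 1 * 331 + 28
331 = 11 * 28 + 23
28 = 1 * 23 + 5
23 = 4 * 5 + 3
5 = 1 * 3 + 2
3 = 1 * 2 + 1
2 = 2 * 1 + 0
GCD(359, 331) = 1

Yes, coprime (GCD = 1)


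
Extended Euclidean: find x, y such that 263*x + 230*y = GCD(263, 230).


Tabular extended Euclidean (each row: r = 263*s + 230*t):
r=263, s=1, t=0
r=230, s=0, t=1
q=1: r=33, s=1, t=-1   [263*(1) + 230*(-1) = 33]
q=6: r=32, s=-6, t=7   [263*(-6) + 230*(7) = 32]
q=1: r=1, s=7, t=-8   [263*(7) + 230*(-8) = 1]
q=32: r=0, s=-230, t=263   [263*(-230) + 230*(263) = 0]
GCD = 1; from the row with r=1: x=7, y=-8
Check: 263*(7) + 230*(-8) = 1841 - 1840 = 1

GCD = 1, x = 7, y = -8


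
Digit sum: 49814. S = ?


4 + 9 + 8 + 1 + 4 = 26


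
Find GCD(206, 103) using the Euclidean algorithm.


206 = 2 * 103 + 0
GCD = 103


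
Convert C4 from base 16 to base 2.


C4 (base 16) = 196 (decimal)
196 (decimal) = 11000100 (base 2)


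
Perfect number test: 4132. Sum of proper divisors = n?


Proper divisors of 4132: 1, 2, 4, 1033, 2066
Sum = 1 + 2 + 4 + 1033 + 2066 = 3106

No, 4132 is not perfect (3106 ≠ 4132)


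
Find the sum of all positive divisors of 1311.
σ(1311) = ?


Divisors of 1311: 1, 3, 19, 23, 57, 69, 437, 1311
Sum = 1 + 3 + 19 + 23 + 57 + 69 + 437 + 1311 = 1920

σ(1311) = 1920


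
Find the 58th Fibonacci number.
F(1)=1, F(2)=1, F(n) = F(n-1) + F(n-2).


Sequence: 1, 1, 2, 3, 5, 8, 13, 21, 34, 55, 89, 144, 233, 377, 610, 987, 1597, 2584, 4181, 6765, 10946, 17711, 28657, 46368, 75025, 121393, 196418, 317811, 514229, 832040, 1346269, 2178309, 3524578, 5702887, 9227465, 14930352, 24157817, 39088169, 63245986, 102334155, 165580141, 267914296, 433494437, 701408733, 1134903170, 1836311903, 2971215073, 4807526976, 7778742049, 12586269025, 20365011074, 32951280099, 53316291173, 86267571272, 139583862445, 225851433717, 365435296162, 591286729879
F(58) = 591286729879


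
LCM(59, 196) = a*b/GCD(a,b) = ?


GCD(59, 196) = 1
LCM = 59*196/1 = 11564/1 = 11564

LCM = 11564


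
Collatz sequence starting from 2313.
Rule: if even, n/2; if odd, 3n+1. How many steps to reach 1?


2313 → 6940 → 3470 → 1735 → 5206 → 2603 → 7810 → 3905 → 11716 → 5858 → 2929 → 8788 → 4394 → 2197 → 6592 → 3296 → 1648 → 824 → 412 → 206 → 103 → 310 → 155 → 466 → 233 → 700 → 350 → 175 → 526 → 263 → 790 → 395 → 1186 → 593 → 1780 → 890 → 445 → 1336 → 668 → 334 → 167 → 502 → 251 → 754 → 377 → 1132 → 566 → 283 → 850 → 425 → 1276 → 638 → 319 → 958 → 479 → 1438 → 719 → 2158 → 1079 → 3238 → 1619 → 4858 → 2429 → 7288 → 3644 → 1822 → 911 → 2734 → 1367 → 4102 → 2051 → 6154 → 3077 → 9232 → 4616 → 2308 → 1154 → 577 → 1732 → 866 → 433 → 1300 → 650 → 325 → 976 → 488 → 244 → 122 → 61 → 184 → 92 → 46 → 23 → 70 → 35 → 106 → 53 → 160 → 80 → 40 → 20 → 10 → 5 → 16 → 8 → 4 → 2 → 1
Total steps = 107

107 steps


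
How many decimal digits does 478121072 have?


478121072 has 9 digits in base 10
floor(log10(478121072)) + 1 = floor(8.6795) + 1 = 9

9 digits (base 10)


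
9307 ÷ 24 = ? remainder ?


9307 = 24 * 387 + 19
Check: 9288 + 19 = 9307

q = 387, r = 19


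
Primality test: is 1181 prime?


Check divisors up to sqrt(1181) = 34.3657
No divisors found.
1181 is prime.

Yes, 1181 is prime


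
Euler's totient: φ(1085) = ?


1085 = 5 × 7 × 31
Prime factors: 5, 7, 31
φ(1085) = 1085 × (1-1/5) × (1-1/7) × (1-1/31)
= 1085 × 4/5 × 6/7 × 30/31 = 720

φ(1085) = 720


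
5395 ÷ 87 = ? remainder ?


5395 = 87 * 62 + 1
Check: 5394 + 1 = 5395

q = 62, r = 1


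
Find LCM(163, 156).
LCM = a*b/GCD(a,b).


GCD(163, 156) = 1
LCM = 163*156/1 = 25428/1 = 25428

LCM = 25428


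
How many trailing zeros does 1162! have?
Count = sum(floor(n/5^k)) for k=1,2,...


floor(1162/5) = 232
floor(1162/25) = 46
floor(1162/125) = 9
floor(1162/625) = 1
Total = 288

288 trailing zeros


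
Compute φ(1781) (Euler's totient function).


1781 = 13 × 137
Prime factors: 13, 137
φ(1781) = 1781 × (1-1/13) × (1-1/137)
= 1781 × 12/13 × 136/137 = 1632

φ(1781) = 1632


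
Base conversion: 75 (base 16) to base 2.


75 (base 16) = 117 (decimal)
117 (decimal) = 1110101 (base 2)


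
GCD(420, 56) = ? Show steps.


420 = 7 * 56 + 28
56 = 2 * 28 + 0
GCD = 28


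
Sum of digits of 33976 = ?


3 + 3 + 9 + 7 + 6 = 28


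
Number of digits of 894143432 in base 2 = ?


894143432 in base 2 = 110101010010111000101111001000
Number of digits = 30

30 digits (base 2)


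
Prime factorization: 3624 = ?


3624 / 2 = 1812
1812 / 2 = 906
906 / 2 = 453
453 / 3 = 151
151 / 151 = 1
3624 = 2^3 × 3 × 151


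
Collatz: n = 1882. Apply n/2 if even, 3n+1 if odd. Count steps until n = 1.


1882 → 941 → 2824 → 1412 → 706 → 353 → 1060 → 530 → 265 → 796 → 398 → 199 → 598 → 299 → 898 → 449 → 1348 → 674 → 337 → 1012 → 506 → 253 → 760 → 380 → 190 → 95 → 286 → 143 → 430 → 215 → 646 → 323 → 970 → 485 → 1456 → 728 → 364 → 182 → 91 → 274 → 137 → 412 → 206 → 103 → 310 → 155 → 466 → 233 → 700 → 350 → 175 → 526 → 263 → 790 → 395 → 1186 → 593 → 1780 → 890 → 445 → 1336 → 668 → 334 → 167 → 502 → 251 → 754 → 377 → 1132 → 566 → 283 → 850 → 425 → 1276 → 638 → 319 → 958 → 479 → 1438 → 719 → 2158 → 1079 → 3238 → 1619 → 4858 → 2429 → 7288 → 3644 → 1822 → 911 → 2734 → 1367 → 4102 → 2051 → 6154 → 3077 → 9232 → 4616 → 2308 → 1154 → 577 → 1732 → 866 → 433 → 1300 → 650 → 325 → 976 → 488 → 244 → 122 → 61 → 184 → 92 → 46 → 23 → 70 → 35 → 106 → 53 → 160 → 80 → 40 → 20 → 10 → 5 → 16 → 8 → 4 → 2 → 1
Total steps = 130

130 steps
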